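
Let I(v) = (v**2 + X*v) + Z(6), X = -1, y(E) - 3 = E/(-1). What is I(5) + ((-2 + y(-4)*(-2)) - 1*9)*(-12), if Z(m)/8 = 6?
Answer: 368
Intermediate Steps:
y(E) = 3 - E (y(E) = 3 + E/(-1) = 3 + E*(-1) = 3 - E)
Z(m) = 48 (Z(m) = 8*6 = 48)
I(v) = 48 + v**2 - v (I(v) = (v**2 - v) + 48 = 48 + v**2 - v)
I(5) + ((-2 + y(-4)*(-2)) - 1*9)*(-12) = (48 + 5**2 - 1*5) + ((-2 + (3 - 1*(-4))*(-2)) - 1*9)*(-12) = (48 + 25 - 5) + ((-2 + (3 + 4)*(-2)) - 9)*(-12) = 68 + ((-2 + 7*(-2)) - 9)*(-12) = 68 + ((-2 - 14) - 9)*(-12) = 68 + (-16 - 9)*(-12) = 68 - 25*(-12) = 68 + 300 = 368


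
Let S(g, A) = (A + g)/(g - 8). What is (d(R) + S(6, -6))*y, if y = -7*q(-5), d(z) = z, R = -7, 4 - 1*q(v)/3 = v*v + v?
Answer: -2352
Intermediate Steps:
S(g, A) = (A + g)/(-8 + g)
q(v) = 12 - 3*v - 3*v² (q(v) = 12 - 3*(v*v + v) = 12 - 3*(v² + v) = 12 - 3*(v + v²) = 12 + (-3*v - 3*v²) = 12 - 3*v - 3*v²)
y = 336 (y = -7*(12 - 3*(-5) - 3*(-5)²) = -7*(12 + 15 - 3*25) = -7*(12 + 15 - 75) = -7*(-48) = 336)
(d(R) + S(6, -6))*y = (-7 + (-6 + 6)/(-8 + 6))*336 = (-7 + 0/(-2))*336 = (-7 - ½*0)*336 = (-7 + 0)*336 = -7*336 = -2352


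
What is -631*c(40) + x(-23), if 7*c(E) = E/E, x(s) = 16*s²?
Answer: 58617/7 ≈ 8373.9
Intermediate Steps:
c(E) = ⅐ (c(E) = (E/E)/7 = (⅐)*1 = ⅐)
-631*c(40) + x(-23) = -631*⅐ + 16*(-23)² = -631/7 + 16*529 = -631/7 + 8464 = 58617/7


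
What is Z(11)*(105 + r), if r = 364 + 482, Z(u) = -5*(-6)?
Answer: 28530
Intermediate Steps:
Z(u) = 30
r = 846
Z(11)*(105 + r) = 30*(105 + 846) = 30*951 = 28530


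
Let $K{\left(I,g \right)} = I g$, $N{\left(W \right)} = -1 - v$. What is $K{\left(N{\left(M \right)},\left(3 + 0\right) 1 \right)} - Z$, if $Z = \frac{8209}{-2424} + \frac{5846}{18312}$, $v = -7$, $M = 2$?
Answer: $\frac{12988079}{616504} \approx 21.067$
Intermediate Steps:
$N{\left(W \right)} = 6$ ($N{\left(W \right)} = -1 - -7 = -1 + 7 = 6$)
$Z = - \frac{1891007}{616504}$ ($Z = 8209 \left(- \frac{1}{2424}\right) + 5846 \cdot \frac{1}{18312} = - \frac{8209}{2424} + \frac{2923}{9156} = - \frac{1891007}{616504} \approx -3.0673$)
$K{\left(N{\left(M \right)},\left(3 + 0\right) 1 \right)} - Z = 6 \left(3 + 0\right) 1 - - \frac{1891007}{616504} = 6 \cdot 3 \cdot 1 + \frac{1891007}{616504} = 6 \cdot 3 + \frac{1891007}{616504} = 18 + \frac{1891007}{616504} = \frac{12988079}{616504}$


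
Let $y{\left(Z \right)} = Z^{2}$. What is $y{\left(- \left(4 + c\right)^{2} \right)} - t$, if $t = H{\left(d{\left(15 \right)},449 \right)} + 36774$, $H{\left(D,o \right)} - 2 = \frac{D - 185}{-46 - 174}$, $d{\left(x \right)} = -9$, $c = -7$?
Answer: $- \frac{4036547}{110} \approx -36696.0$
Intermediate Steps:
$H{\left(D,o \right)} = \frac{125}{44} - \frac{D}{220}$ ($H{\left(D,o \right)} = 2 + \frac{D - 185}{-46 - 174} = 2 + \frac{-185 + D}{-220} = 2 + \left(-185 + D\right) \left(- \frac{1}{220}\right) = 2 - \left(- \frac{37}{44} + \frac{D}{220}\right) = \frac{125}{44} - \frac{D}{220}$)
$t = \frac{4045457}{110}$ ($t = \left(\frac{125}{44} - - \frac{9}{220}\right) + 36774 = \left(\frac{125}{44} + \frac{9}{220}\right) + 36774 = \frac{317}{110} + 36774 = \frac{4045457}{110} \approx 36777.0$)
$y{\left(- \left(4 + c\right)^{2} \right)} - t = \left(- \left(4 - 7\right)^{2}\right)^{2} - \frac{4045457}{110} = \left(- \left(-3\right)^{2}\right)^{2} - \frac{4045457}{110} = \left(\left(-1\right) 9\right)^{2} - \frac{4045457}{110} = \left(-9\right)^{2} - \frac{4045457}{110} = 81 - \frac{4045457}{110} = - \frac{4036547}{110}$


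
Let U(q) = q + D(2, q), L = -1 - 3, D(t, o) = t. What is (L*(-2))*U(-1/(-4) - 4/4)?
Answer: 10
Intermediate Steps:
L = -4
U(q) = 2 + q (U(q) = q + 2 = 2 + q)
(L*(-2))*U(-1/(-4) - 4/4) = (-4*(-2))*(2 + (-1/(-4) - 4/4)) = 8*(2 + (-1*(-1/4) - 4*1/4)) = 8*(2 + (1/4 - 1)) = 8*(2 - 3/4) = 8*(5/4) = 10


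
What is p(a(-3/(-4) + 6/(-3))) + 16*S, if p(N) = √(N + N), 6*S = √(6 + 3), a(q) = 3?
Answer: 8 + √6 ≈ 10.449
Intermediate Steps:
S = ½ (S = √(6 + 3)/6 = √9/6 = (⅙)*3 = ½ ≈ 0.50000)
p(N) = √2*√N (p(N) = √(2*N) = √2*√N)
p(a(-3/(-4) + 6/(-3))) + 16*S = √2*√3 + 16*(½) = √6 + 8 = 8 + √6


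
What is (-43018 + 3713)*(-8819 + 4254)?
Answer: 179427325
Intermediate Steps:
(-43018 + 3713)*(-8819 + 4254) = -39305*(-4565) = 179427325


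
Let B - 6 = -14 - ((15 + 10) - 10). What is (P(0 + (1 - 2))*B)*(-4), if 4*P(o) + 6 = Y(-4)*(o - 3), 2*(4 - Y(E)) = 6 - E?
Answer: -46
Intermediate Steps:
Y(E) = 1 + E/2 (Y(E) = 4 - (6 - E)/2 = 4 + (-3 + E/2) = 1 + E/2)
B = -23 (B = 6 + (-14 - ((15 + 10) - 10)) = 6 + (-14 - (25 - 10)) = 6 + (-14 - 1*15) = 6 + (-14 - 15) = 6 - 29 = -23)
P(o) = -3/4 - o/4 (P(o) = -3/2 + ((1 + (1/2)*(-4))*(o - 3))/4 = -3/2 + ((1 - 2)*(-3 + o))/4 = -3/2 + (-(-3 + o))/4 = -3/2 + (3 - o)/4 = -3/2 + (3/4 - o/4) = -3/4 - o/4)
(P(0 + (1 - 2))*B)*(-4) = ((-3/4 - (0 + (1 - 2))/4)*(-23))*(-4) = ((-3/4 - (0 - 1)/4)*(-23))*(-4) = ((-3/4 - 1/4*(-1))*(-23))*(-4) = ((-3/4 + 1/4)*(-23))*(-4) = -1/2*(-23)*(-4) = (23/2)*(-4) = -46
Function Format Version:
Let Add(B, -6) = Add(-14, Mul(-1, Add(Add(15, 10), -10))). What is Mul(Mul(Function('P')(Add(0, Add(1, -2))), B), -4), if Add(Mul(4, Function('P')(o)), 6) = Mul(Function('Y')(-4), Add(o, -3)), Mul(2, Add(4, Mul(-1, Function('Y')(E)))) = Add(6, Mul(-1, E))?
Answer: -46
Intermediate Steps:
Function('Y')(E) = Add(1, Mul(Rational(1, 2), E)) (Function('Y')(E) = Add(4, Mul(Rational(-1, 2), Add(6, Mul(-1, E)))) = Add(4, Add(-3, Mul(Rational(1, 2), E))) = Add(1, Mul(Rational(1, 2), E)))
B = -23 (B = Add(6, Add(-14, Mul(-1, Add(Add(15, 10), -10)))) = Add(6, Add(-14, Mul(-1, Add(25, -10)))) = Add(6, Add(-14, Mul(-1, 15))) = Add(6, Add(-14, -15)) = Add(6, -29) = -23)
Function('P')(o) = Add(Rational(-3, 4), Mul(Rational(-1, 4), o)) (Function('P')(o) = Add(Rational(-3, 2), Mul(Rational(1, 4), Mul(Add(1, Mul(Rational(1, 2), -4)), Add(o, -3)))) = Add(Rational(-3, 2), Mul(Rational(1, 4), Mul(Add(1, -2), Add(-3, o)))) = Add(Rational(-3, 2), Mul(Rational(1, 4), Mul(-1, Add(-3, o)))) = Add(Rational(-3, 2), Mul(Rational(1, 4), Add(3, Mul(-1, o)))) = Add(Rational(-3, 2), Add(Rational(3, 4), Mul(Rational(-1, 4), o))) = Add(Rational(-3, 4), Mul(Rational(-1, 4), o)))
Mul(Mul(Function('P')(Add(0, Add(1, -2))), B), -4) = Mul(Mul(Add(Rational(-3, 4), Mul(Rational(-1, 4), Add(0, Add(1, -2)))), -23), -4) = Mul(Mul(Add(Rational(-3, 4), Mul(Rational(-1, 4), Add(0, -1))), -23), -4) = Mul(Mul(Add(Rational(-3, 4), Mul(Rational(-1, 4), -1)), -23), -4) = Mul(Mul(Add(Rational(-3, 4), Rational(1, 4)), -23), -4) = Mul(Mul(Rational(-1, 2), -23), -4) = Mul(Rational(23, 2), -4) = -46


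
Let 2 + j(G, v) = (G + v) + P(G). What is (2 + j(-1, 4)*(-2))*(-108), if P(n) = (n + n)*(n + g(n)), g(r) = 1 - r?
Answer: -432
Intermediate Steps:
P(n) = 2*n (P(n) = (n + n)*(n + (1 - n)) = (2*n)*1 = 2*n)
j(G, v) = -2 + v + 3*G (j(G, v) = -2 + ((G + v) + 2*G) = -2 + (v + 3*G) = -2 + v + 3*G)
(2 + j(-1, 4)*(-2))*(-108) = (2 + (-2 + 4 + 3*(-1))*(-2))*(-108) = (2 + (-2 + 4 - 3)*(-2))*(-108) = (2 - 1*(-2))*(-108) = (2 + 2)*(-108) = 4*(-108) = -432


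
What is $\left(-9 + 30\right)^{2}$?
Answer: $441$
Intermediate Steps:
$\left(-9 + 30\right)^{2} = 21^{2} = 441$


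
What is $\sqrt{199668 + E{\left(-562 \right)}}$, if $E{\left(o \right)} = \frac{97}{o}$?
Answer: $\frac{\sqrt{63063885278}}{562} \approx 446.84$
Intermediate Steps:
$\sqrt{199668 + E{\left(-562 \right)}} = \sqrt{199668 + \frac{97}{-562}} = \sqrt{199668 + 97 \left(- \frac{1}{562}\right)} = \sqrt{199668 - \frac{97}{562}} = \sqrt{\frac{112213319}{562}} = \frac{\sqrt{63063885278}}{562}$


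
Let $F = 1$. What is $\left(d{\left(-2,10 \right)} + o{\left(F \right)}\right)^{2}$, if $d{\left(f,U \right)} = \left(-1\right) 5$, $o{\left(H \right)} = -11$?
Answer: $256$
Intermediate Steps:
$d{\left(f,U \right)} = -5$
$\left(d{\left(-2,10 \right)} + o{\left(F \right)}\right)^{2} = \left(-5 - 11\right)^{2} = \left(-16\right)^{2} = 256$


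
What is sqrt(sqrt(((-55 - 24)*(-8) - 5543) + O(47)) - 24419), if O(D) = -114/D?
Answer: sqrt(-53941571 + 423*I*sqrt(133997))/47 ≈ 0.22428 + 156.27*I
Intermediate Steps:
sqrt(sqrt(((-55 - 24)*(-8) - 5543) + O(47)) - 24419) = sqrt(sqrt(((-55 - 24)*(-8) - 5543) - 114/47) - 24419) = sqrt(sqrt((-79*(-8) - 5543) - 114*1/47) - 24419) = sqrt(sqrt((632 - 5543) - 114/47) - 24419) = sqrt(sqrt(-4911 - 114/47) - 24419) = sqrt(sqrt(-230931/47) - 24419) = sqrt(9*I*sqrt(133997)/47 - 24419) = sqrt(-24419 + 9*I*sqrt(133997)/47)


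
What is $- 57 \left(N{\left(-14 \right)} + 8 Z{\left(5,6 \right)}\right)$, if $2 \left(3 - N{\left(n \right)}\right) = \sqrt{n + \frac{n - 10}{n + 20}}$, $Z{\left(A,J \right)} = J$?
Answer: $-2907 + \frac{171 i \sqrt{2}}{2} \approx -2907.0 + 120.92 i$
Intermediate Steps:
$N{\left(n \right)} = 3 - \frac{\sqrt{n + \frac{-10 + n}{20 + n}}}{2}$ ($N{\left(n \right)} = 3 - \frac{\sqrt{n + \frac{n - 10}{n + 20}}}{2} = 3 - \frac{\sqrt{n + \frac{-10 + n}{20 + n}}}{2}$)
$- 57 \left(N{\left(-14 \right)} + 8 Z{\left(5,6 \right)}\right) = - 57 \left(\left(3 - \frac{\sqrt{\frac{-10 - 14 - 14 \left(20 - 14\right)}{20 - 14}}}{2}\right) + 8 \cdot 6\right) = - 57 \left(\left(3 - \frac{\sqrt{\frac{-10 - 14 - 84}{6}}}{2}\right) + 48\right) = - 57 \left(\left(3 - \frac{\sqrt{\frac{1}{6} \left(-108\right)}}{2}\right) + 48\right) = - 57 \left(\left(3 - \frac{\sqrt{-18}}{2}\right) + 48\right) = - 57 \left(\left(3 - \frac{3 i \sqrt{2}}{2}\right) + 48\right) = - 57 \left(51 - \frac{3 i \sqrt{2}}{2}\right) = -2907 + \frac{171 i \sqrt{2}}{2}$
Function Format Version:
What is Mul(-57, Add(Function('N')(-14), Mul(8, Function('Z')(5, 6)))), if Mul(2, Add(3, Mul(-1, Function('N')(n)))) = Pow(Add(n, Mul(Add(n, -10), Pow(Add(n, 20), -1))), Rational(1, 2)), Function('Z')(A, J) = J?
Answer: Add(-2907, Mul(Rational(171, 2), I, Pow(2, Rational(1, 2)))) ≈ Add(-2907.0, Mul(120.92, I))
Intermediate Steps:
Function('N')(n) = Add(3, Mul(Rational(-1, 2), Pow(Add(n, Mul(Pow(Add(20, n), -1), Add(-10, n))), Rational(1, 2)))) (Function('N')(n) = Add(3, Mul(Rational(-1, 2), Pow(Add(n, Mul(Add(n, -10), Pow(Add(n, 20), -1))), Rational(1, 2)))) = Add(3, Mul(Rational(-1, 2), Pow(Add(n, Mul(Add(-10, n), Pow(Add(20, n), -1))), Rational(1, 2)))) = Add(3, Mul(Rational(-1, 2), Pow(Add(n, Mul(Pow(Add(20, n), -1), Add(-10, n))), Rational(1, 2)))))
Mul(-57, Add(Function('N')(-14), Mul(8, Function('Z')(5, 6)))) = Mul(-57, Add(Add(3, Mul(Rational(-1, 2), Pow(Mul(Pow(Add(20, -14), -1), Add(-10, -14, Mul(-14, Add(20, -14)))), Rational(1, 2)))), Mul(8, 6))) = Mul(-57, Add(Add(3, Mul(Rational(-1, 2), Pow(Mul(Pow(6, -1), Add(-10, -14, Mul(-14, 6))), Rational(1, 2)))), 48)) = Mul(-57, Add(Add(3, Mul(Rational(-1, 2), Pow(Mul(Rational(1, 6), Add(-10, -14, -84)), Rational(1, 2)))), 48)) = Mul(-57, Add(Add(3, Mul(Rational(-1, 2), Pow(Mul(Rational(1, 6), -108), Rational(1, 2)))), 48)) = Mul(-57, Add(Add(3, Mul(Rational(-1, 2), Pow(-18, Rational(1, 2)))), 48)) = Mul(-57, Add(Add(3, Mul(Rational(-1, 2), Mul(3, I, Pow(2, Rational(1, 2))))), 48)) = Mul(-57, Add(Add(3, Mul(Rational(-3, 2), I, Pow(2, Rational(1, 2)))), 48)) = Mul(-57, Add(51, Mul(Rational(-3, 2), I, Pow(2, Rational(1, 2))))) = Add(-2907, Mul(Rational(171, 2), I, Pow(2, Rational(1, 2))))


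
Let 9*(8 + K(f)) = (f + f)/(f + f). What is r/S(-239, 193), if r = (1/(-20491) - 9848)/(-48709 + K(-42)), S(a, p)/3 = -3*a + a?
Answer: 605386107/4294504927496 ≈ 0.00014097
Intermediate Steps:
K(f) = -71/9 (K(f) = -8 + ((f + f)/(f + f))/9 = -8 + ((2*f)/((2*f)))/9 = -8 + ((2*f)*(1/(2*f)))/9 = -8 + (⅑)*1 = -8 + ⅑ = -71/9)
S(a, p) = -6*a (S(a, p) = 3*(-3*a + a) = 3*(-2*a) = -6*a)
r = 1816158321/8984319932 (r = (1/(-20491) - 9848)/(-48709 - 71/9) = (-1/20491 - 9848)/(-438452/9) = -201795369/20491*(-9/438452) = 1816158321/8984319932 ≈ 0.20215)
r/S(-239, 193) = 1816158321/(8984319932*((-6*(-239)))) = (1816158321/8984319932)/1434 = (1816158321/8984319932)*(1/1434) = 605386107/4294504927496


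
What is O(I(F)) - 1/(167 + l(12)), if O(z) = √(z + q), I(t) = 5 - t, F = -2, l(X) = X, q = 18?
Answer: 894/179 ≈ 4.9944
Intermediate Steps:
O(z) = √(18 + z) (O(z) = √(z + 18) = √(18 + z))
O(I(F)) - 1/(167 + l(12)) = √(18 + (5 - 1*(-2))) - 1/(167 + 12) = √(18 + (5 + 2)) - 1/179 = √(18 + 7) - 1*1/179 = √25 - 1/179 = 5 - 1/179 = 894/179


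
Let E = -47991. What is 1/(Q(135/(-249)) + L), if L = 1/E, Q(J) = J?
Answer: -3983253/2159678 ≈ -1.8444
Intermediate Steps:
L = -1/47991 (L = 1/(-47991) = -1/47991 ≈ -2.0837e-5)
1/(Q(135/(-249)) + L) = 1/(135/(-249) - 1/47991) = 1/(135*(-1/249) - 1/47991) = 1/(-45/83 - 1/47991) = 1/(-2159678/3983253) = -3983253/2159678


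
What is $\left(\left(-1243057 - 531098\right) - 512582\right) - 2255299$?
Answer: $-4542036$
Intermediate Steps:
$\left(\left(-1243057 - 531098\right) - 512582\right) - 2255299 = \left(-1774155 - 512582\right) - 2255299 = -2286737 - 2255299 = -4542036$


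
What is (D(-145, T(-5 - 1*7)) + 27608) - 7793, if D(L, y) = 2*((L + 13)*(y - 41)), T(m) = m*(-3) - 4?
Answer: 22191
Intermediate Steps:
T(m) = -4 - 3*m (T(m) = -3*m - 4 = -4 - 3*m)
D(L, y) = 2*(-41 + y)*(13 + L) (D(L, y) = 2*((13 + L)*(-41 + y)) = 2*((-41 + y)*(13 + L)) = 2*(-41 + y)*(13 + L))
(D(-145, T(-5 - 1*7)) + 27608) - 7793 = ((-1066 - 82*(-145) + 26*(-4 - 3*(-5 - 1*7)) + 2*(-145)*(-4 - 3*(-5 - 1*7))) + 27608) - 7793 = ((-1066 + 11890 + 26*(-4 - 3*(-5 - 7)) + 2*(-145)*(-4 - 3*(-5 - 7))) + 27608) - 7793 = ((-1066 + 11890 + 26*(-4 - 3*(-12)) + 2*(-145)*(-4 - 3*(-12))) + 27608) - 7793 = ((-1066 + 11890 + 26*(-4 + 36) + 2*(-145)*(-4 + 36)) + 27608) - 7793 = ((-1066 + 11890 + 26*32 + 2*(-145)*32) + 27608) - 7793 = ((-1066 + 11890 + 832 - 9280) + 27608) - 7793 = (2376 + 27608) - 7793 = 29984 - 7793 = 22191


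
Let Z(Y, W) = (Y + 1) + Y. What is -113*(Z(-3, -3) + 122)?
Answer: -13221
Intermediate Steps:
Z(Y, W) = 1 + 2*Y (Z(Y, W) = (1 + Y) + Y = 1 + 2*Y)
-113*(Z(-3, -3) + 122) = -113*((1 + 2*(-3)) + 122) = -113*((1 - 6) + 122) = -113*(-5 + 122) = -113*117 = -13221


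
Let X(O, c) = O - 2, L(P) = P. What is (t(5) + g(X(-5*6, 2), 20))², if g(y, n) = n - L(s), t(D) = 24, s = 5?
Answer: 1521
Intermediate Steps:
X(O, c) = -2 + O
g(y, n) = -5 + n (g(y, n) = n - 1*5 = n - 5 = -5 + n)
(t(5) + g(X(-5*6, 2), 20))² = (24 + (-5 + 20))² = (24 + 15)² = 39² = 1521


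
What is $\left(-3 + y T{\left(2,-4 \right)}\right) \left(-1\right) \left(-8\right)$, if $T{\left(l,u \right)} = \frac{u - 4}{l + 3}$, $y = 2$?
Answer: $- \frac{248}{5} \approx -49.6$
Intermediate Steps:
$T{\left(l,u \right)} = \frac{-4 + u}{3 + l}$
$\left(-3 + y T{\left(2,-4 \right)}\right) \left(-1\right) \left(-8\right) = \left(-3 + 2 \frac{-4 - 4}{3 + 2}\right) \left(-1\right) \left(-8\right) = \left(-3 + 2 \cdot \frac{1}{5} \left(-8\right)\right) \left(-1\right) \left(-8\right) = \left(-3 + 2 \left(- \frac{8}{5}\right)\right) \left(-1\right) \left(-8\right) = \left(-3 - \frac{16}{5}\right) \left(-1\right) \left(-8\right) = \left(- \frac{31}{5}\right) \left(-1\right) \left(-8\right) = \frac{31}{5} \left(-8\right) = - \frac{248}{5}$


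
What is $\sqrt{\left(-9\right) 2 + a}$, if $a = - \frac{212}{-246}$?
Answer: $\frac{2 i \sqrt{64821}}{123} \approx 4.1398 i$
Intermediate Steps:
$a = \frac{106}{123}$ ($a = \left(-212\right) \left(- \frac{1}{246}\right) = \frac{106}{123} \approx 0.86179$)
$\sqrt{\left(-9\right) 2 + a} = \sqrt{\left(-9\right) 2 + \frac{106}{123}} = \sqrt{-18 + \frac{106}{123}} = \sqrt{- \frac{2108}{123}} = \frac{2 i \sqrt{64821}}{123}$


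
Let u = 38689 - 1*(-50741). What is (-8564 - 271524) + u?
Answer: -190658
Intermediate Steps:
u = 89430 (u = 38689 + 50741 = 89430)
(-8564 - 271524) + u = (-8564 - 271524) + 89430 = -280088 + 89430 = -190658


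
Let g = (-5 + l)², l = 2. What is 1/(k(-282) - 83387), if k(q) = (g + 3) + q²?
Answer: -1/3851 ≈ -0.00025967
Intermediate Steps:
g = 9 (g = (-5 + 2)² = (-3)² = 9)
k(q) = 12 + q² (k(q) = (9 + 3) + q² = 12 + q²)
1/(k(-282) - 83387) = 1/((12 + (-282)²) - 83387) = 1/((12 + 79524) - 83387) = 1/(79536 - 83387) = 1/(-3851) = -1/3851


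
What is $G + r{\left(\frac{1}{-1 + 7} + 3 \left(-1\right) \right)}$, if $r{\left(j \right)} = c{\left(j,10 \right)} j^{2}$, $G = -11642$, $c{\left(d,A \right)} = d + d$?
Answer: $- \frac{1262249}{108} \approx -11687.0$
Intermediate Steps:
$c{\left(d,A \right)} = 2 d$
$r{\left(j \right)} = 2 j^{3}$ ($r{\left(j \right)} = 2 j j^{2} = 2 j^{3}$)
$G + r{\left(\frac{1}{-1 + 7} + 3 \left(-1\right) \right)} = -11642 + 2 \left(\frac{1}{-1 + 7} + 3 \left(-1\right)\right)^{3} = -11642 + 2 \left(\frac{1}{6} - 3\right)^{3} = -11642 + 2 \left(- \frac{17}{6}\right)^{3} = -11642 + 2 \left(- \frac{4913}{216}\right) = -11642 - \frac{4913}{108} = - \frac{1262249}{108}$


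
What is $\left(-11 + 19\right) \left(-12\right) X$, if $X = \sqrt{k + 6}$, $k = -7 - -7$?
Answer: $- 96 \sqrt{6} \approx -235.15$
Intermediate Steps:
$k = 0$ ($k = -7 + 7 = 0$)
$X = \sqrt{6}$ ($X = \sqrt{0 + 6} = \sqrt{6} \approx 2.4495$)
$\left(-11 + 19\right) \left(-12\right) X = \left(-11 + 19\right) \left(-12\right) \sqrt{6} = 8 \left(-12\right) \sqrt{6} = - 96 \sqrt{6}$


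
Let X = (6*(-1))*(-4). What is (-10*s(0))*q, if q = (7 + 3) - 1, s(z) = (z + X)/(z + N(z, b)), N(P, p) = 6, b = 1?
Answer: -360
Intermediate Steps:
X = 24 (X = -6*(-4) = 24)
s(z) = (24 + z)/(6 + z) (s(z) = (z + 24)/(z + 6) = (24 + z)/(6 + z))
q = 9 (q = 10 - 1 = 9)
(-10*s(0))*q = -10*(24 + 0)/(6 + 0)*9 = -10*24/6*9 = -5*24/3*9 = -10*4*9 = -40*9 = -360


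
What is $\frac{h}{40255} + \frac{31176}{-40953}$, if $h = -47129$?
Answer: $- \frac{1061687939}{549521005} \approx -1.932$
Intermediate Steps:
$\frac{h}{40255} + \frac{31176}{-40953} = - \frac{47129}{40255} + \frac{31176}{-40953} = \left(-47129\right) \frac{1}{40255} + 31176 \left(- \frac{1}{40953}\right) = - \frac{47129}{40255} - \frac{10392}{13651} = - \frac{1061687939}{549521005}$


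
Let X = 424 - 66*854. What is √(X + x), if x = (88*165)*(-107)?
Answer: 2*I*√402395 ≈ 1268.7*I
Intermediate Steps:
x = -1553640 (x = 14520*(-107) = -1553640)
X = -55940 (X = 424 - 56364 = -55940)
√(X + x) = √(-55940 - 1553640) = √(-1609580) = 2*I*√402395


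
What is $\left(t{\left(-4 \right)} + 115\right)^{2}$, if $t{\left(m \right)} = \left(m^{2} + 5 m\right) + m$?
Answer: $11449$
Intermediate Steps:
$t{\left(m \right)} = m^{2} + 6 m$
$\left(t{\left(-4 \right)} + 115\right)^{2} = \left(- 4 \left(6 - 4\right) + 115\right)^{2} = \left(\left(-4\right) 2 + 115\right)^{2} = \left(-8 + 115\right)^{2} = 107^{2} = 11449$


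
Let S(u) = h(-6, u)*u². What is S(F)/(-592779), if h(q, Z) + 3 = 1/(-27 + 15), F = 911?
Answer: 30707077/7113348 ≈ 4.3168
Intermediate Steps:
h(q, Z) = -37/12 (h(q, Z) = -3 + 1/(-27 + 15) = -3 + 1/(-12) = -3 - 1/12 = -37/12)
S(u) = -37*u²/12
S(F)/(-592779) = -37/12*911²/(-592779) = -37/12*829921*(-1/592779) = -30707077/12*(-1/592779) = 30707077/7113348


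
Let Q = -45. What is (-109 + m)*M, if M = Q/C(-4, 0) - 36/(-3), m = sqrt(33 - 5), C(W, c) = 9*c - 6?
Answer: -4251/2 + 39*sqrt(7) ≈ -2022.3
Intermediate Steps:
C(W, c) = -6 + 9*c
m = 2*sqrt(7) (m = sqrt(28) = 2*sqrt(7) ≈ 5.2915)
M = 39/2 (M = -45/(-6 + 9*0) - 36/(-3) = -45/(-6 + 0) - 36*(-1/3) = -45/(-6) + 12 = -45*(-1/6) + 12 = 15/2 + 12 = 39/2 ≈ 19.500)
(-109 + m)*M = (-109 + 2*sqrt(7))*(39/2) = -4251/2 + 39*sqrt(7)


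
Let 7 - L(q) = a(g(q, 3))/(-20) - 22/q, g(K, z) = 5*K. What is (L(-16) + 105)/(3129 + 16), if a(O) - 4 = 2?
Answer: 261/7400 ≈ 0.035270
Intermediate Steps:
a(O) = 6 (a(O) = 4 + 2 = 6)
L(q) = 73/10 + 22/q (L(q) = 7 - (6/(-20) - 22/q) = 7 - (6*(-1/20) - 22/q) = 7 - (-3/10 - 22/q) = 7 + (3/10 + 22/q) = 73/10 + 22/q)
(L(-16) + 105)/(3129 + 16) = ((73/10 + 22/(-16)) + 105)/(3129 + 16) = ((73/10 + 22*(-1/16)) + 105)/3145 = ((73/10 - 11/8) + 105)*(1/3145) = (237/40 + 105)*(1/3145) = (4437/40)*(1/3145) = 261/7400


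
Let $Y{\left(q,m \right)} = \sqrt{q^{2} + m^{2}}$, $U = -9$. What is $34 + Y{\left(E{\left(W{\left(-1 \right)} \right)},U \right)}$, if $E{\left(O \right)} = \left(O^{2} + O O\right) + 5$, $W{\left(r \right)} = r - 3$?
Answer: $34 + 5 \sqrt{58} \approx 72.079$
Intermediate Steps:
$W{\left(r \right)} = -3 + r$ ($W{\left(r \right)} = r - 3 = -3 + r$)
$E{\left(O \right)} = 5 + 2 O^{2}$ ($E{\left(O \right)} = \left(O^{2} + O^{2}\right) + 5 = 2 O^{2} + 5 = 5 + 2 O^{2}$)
$Y{\left(q,m \right)} = \sqrt{m^{2} + q^{2}}$
$34 + Y{\left(E{\left(W{\left(-1 \right)} \right)},U \right)} = 34 + \sqrt{\left(-9\right)^{2} + \left(5 + 2 \left(-3 - 1\right)^{2}\right)^{2}} = 34 + \sqrt{81 + \left(5 + 2 \left(-4\right)^{2}\right)^{2}} = 34 + \sqrt{81 + \left(5 + 2 \cdot 16\right)^{2}} = 34 + \sqrt{81 + \left(5 + 32\right)^{2}} = 34 + \sqrt{81 + 37^{2}} = 34 + \sqrt{81 + 1369} = 34 + \sqrt{1450} = 34 + 5 \sqrt{58}$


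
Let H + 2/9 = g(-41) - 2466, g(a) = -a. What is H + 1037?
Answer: -12494/9 ≈ -1388.2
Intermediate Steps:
H = -21827/9 (H = -2/9 + (-1*(-41) - 2466) = -2/9 + (41 - 2466) = -2/9 - 2425 = -21827/9 ≈ -2425.2)
H + 1037 = -21827/9 + 1037 = -12494/9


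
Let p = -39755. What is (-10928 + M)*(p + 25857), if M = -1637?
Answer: 174628370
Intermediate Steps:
(-10928 + M)*(p + 25857) = (-10928 - 1637)*(-39755 + 25857) = -12565*(-13898) = 174628370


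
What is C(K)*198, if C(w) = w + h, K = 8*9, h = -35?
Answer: 7326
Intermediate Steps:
K = 72
C(w) = -35 + w (C(w) = w - 35 = -35 + w)
C(K)*198 = (-35 + 72)*198 = 37*198 = 7326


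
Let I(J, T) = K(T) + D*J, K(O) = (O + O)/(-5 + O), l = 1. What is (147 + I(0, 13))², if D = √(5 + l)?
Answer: 361201/16 ≈ 22575.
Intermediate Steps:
D = √6 (D = √(5 + 1) = √6 ≈ 2.4495)
K(O) = 2*O/(-5 + O) (K(O) = (2*O)/(-5 + O) = 2*O/(-5 + O))
I(J, T) = J*√6 + 2*T/(-5 + T) (I(J, T) = 2*T/(-5 + T) + √6*J = 2*T/(-5 + T) + J*√6 = J*√6 + 2*T/(-5 + T))
(147 + I(0, 13))² = (147 + (2*13 + 0*√6*(-5 + 13))/(-5 + 13))² = (147 + (26 + 0*√6*8)/8)² = (147 + (26 + 0)/8)² = (147 + (⅛)*26)² = (147 + 13/4)² = (601/4)² = 361201/16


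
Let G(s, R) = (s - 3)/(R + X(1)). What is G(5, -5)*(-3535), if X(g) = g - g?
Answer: 1414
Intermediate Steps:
X(g) = 0
G(s, R) = (-3 + s)/R (G(s, R) = (s - 3)/(R + 0) = (-3 + s)/R)
G(5, -5)*(-3535) = ((-3 + 5)/(-5))*(-3535) = -⅕*2*(-3535) = -⅖*(-3535) = 1414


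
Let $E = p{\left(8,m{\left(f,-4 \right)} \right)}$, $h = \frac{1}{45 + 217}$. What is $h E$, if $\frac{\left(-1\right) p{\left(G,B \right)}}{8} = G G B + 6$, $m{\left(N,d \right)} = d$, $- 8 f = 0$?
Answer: $\frac{1000}{131} \approx 7.6336$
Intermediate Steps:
$f = 0$ ($f = \left(- \frac{1}{8}\right) 0 = 0$)
$h = \frac{1}{262} \approx 0.0038168$
$p{\left(G,B \right)} = -48 - 8 B G^{2}$ ($p{\left(G,B \right)} = - 8 \left(G G B + 6\right) = - 8 \left(G^{2} B + 6\right) = - 8 \left(B G^{2} + 6\right) = - 8 \left(6 + B G^{2}\right) = -48 - 8 B G^{2}$)
$E = 2000$ ($E = -48 - - 32 \cdot 8^{2} = -48 - \left(-32\right) 64 = -48 + 2048 = 2000$)
$h E = \frac{1}{262} \cdot 2000 = \frac{1000}{131}$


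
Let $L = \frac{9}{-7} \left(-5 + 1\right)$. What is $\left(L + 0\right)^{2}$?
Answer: $\frac{1296}{49} \approx 26.449$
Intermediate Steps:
$L = \frac{36}{7}$ ($L = 9 \left(- \frac{1}{7}\right) \left(-4\right) = \left(- \frac{9}{7}\right) \left(-4\right) = \frac{36}{7} \approx 5.1429$)
$\left(L + 0\right)^{2} = \left(\frac{36}{7} + 0\right)^{2} = \left(\frac{36}{7}\right)^{2} = \frac{1296}{49}$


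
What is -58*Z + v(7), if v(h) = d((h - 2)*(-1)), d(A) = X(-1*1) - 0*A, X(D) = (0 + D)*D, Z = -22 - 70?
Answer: 5337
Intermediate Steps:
Z = -92
X(D) = D² (X(D) = D*D = D²)
d(A) = 1 (d(A) = (-1*1)² - 0*A = (-1)² - 1*0 = 1 + 0 = 1)
v(h) = 1
-58*Z + v(7) = -58*(-92) + 1 = 5336 + 1 = 5337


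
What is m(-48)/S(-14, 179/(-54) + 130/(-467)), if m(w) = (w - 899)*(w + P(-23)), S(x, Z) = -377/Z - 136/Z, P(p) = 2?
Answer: 1973641753/6468417 ≈ 305.12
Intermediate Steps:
S(x, Z) = -513/Z
m(w) = (-899 + w)*(2 + w) (m(w) = (w - 899)*(w + 2) = (-899 + w)*(2 + w))
m(-48)/S(-14, 179/(-54) + 130/(-467)) = (-1798 + (-48)**2 - 897*(-48))/((-513/(179/(-54) + 130/(-467)))) = (-1798 + 2304 + 43056)/((-513/(179*(-1/54) + 130*(-1/467)))) = 43562/((-513/(-179/54 - 130/467))) = 43562/((-513/(-90613/25218))) = 43562/((-513*(-25218/90613))) = 43562/(12936834/90613) = 43562*(90613/12936834) = 1973641753/6468417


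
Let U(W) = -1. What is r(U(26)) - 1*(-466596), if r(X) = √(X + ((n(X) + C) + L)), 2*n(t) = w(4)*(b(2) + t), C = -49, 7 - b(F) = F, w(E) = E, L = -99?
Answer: 466596 + I*√141 ≈ 4.666e+5 + 11.874*I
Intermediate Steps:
b(F) = 7 - F
n(t) = 10 + 2*t (n(t) = (4*((7 - 1*2) + t))/2 = (4*((7 - 2) + t))/2 = (4*(5 + t))/2 = (20 + 4*t)/2 = 10 + 2*t)
r(X) = √(-138 + 3*X) (r(X) = √(X + (((10 + 2*X) - 49) - 99)) = √(X + ((-39 + 2*X) - 99)) = √(X + (-138 + 2*X)) = √(-138 + 3*X))
r(U(26)) - 1*(-466596) = √(-138 + 3*(-1)) - 1*(-466596) = √(-138 - 3) + 466596 = √(-141) + 466596 = I*√141 + 466596 = 466596 + I*√141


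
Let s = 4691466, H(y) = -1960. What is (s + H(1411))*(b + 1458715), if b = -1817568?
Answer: -1682843296618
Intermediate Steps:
(s + H(1411))*(b + 1458715) = (4691466 - 1960)*(-1817568 + 1458715) = 4689506*(-358853) = -1682843296618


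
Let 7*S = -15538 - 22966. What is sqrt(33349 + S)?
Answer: sqrt(1364573)/7 ≈ 166.88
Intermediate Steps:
S = -38504/7 (S = (-15538 - 22966)/7 = (1/7)*(-38504) = -38504/7 ≈ -5500.6)
sqrt(33349 + S) = sqrt(33349 - 38504/7) = sqrt(194939/7) = sqrt(1364573)/7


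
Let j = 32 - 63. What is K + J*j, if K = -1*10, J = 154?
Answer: -4784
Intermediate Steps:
K = -10
j = -31
K + J*j = -10 + 154*(-31) = -10 - 4774 = -4784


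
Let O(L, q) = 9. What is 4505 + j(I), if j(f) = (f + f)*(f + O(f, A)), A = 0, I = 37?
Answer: 7909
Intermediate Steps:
j(f) = 2*f*(9 + f) (j(f) = (f + f)*(f + 9) = (2*f)*(9 + f) = 2*f*(9 + f))
4505 + j(I) = 4505 + 2*37*(9 + 37) = 4505 + 2*37*46 = 4505 + 3404 = 7909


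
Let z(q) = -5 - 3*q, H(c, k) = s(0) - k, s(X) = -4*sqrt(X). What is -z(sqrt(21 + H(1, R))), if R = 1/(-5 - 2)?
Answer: 5 + 6*sqrt(259)/7 ≈ 18.794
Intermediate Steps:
R = -1/7 (R = 1/(-7) = -1/7 ≈ -0.14286)
H(c, k) = -k (H(c, k) = -4*sqrt(0) - k = -4*0 - k = 0 - k = -k)
-z(sqrt(21 + H(1, R))) = -(-5 - 3*sqrt(21 - 1*(-1/7))) = -(-5 - 3*sqrt(21 + 1/7)) = -(-5 - 6*sqrt(259)/7) = 5 + 6*sqrt(259)/7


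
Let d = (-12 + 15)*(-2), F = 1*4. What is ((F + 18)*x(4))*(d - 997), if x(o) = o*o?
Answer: -353056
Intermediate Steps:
F = 4
x(o) = o²
d = -6 (d = 3*(-2) = -6)
((F + 18)*x(4))*(d - 997) = ((4 + 18)*4²)*(-6 - 997) = (22*16)*(-1003) = 352*(-1003) = -353056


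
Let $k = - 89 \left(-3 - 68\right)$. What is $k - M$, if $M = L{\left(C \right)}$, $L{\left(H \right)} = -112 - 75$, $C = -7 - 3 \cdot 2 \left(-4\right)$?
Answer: $6506$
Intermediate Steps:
$C = 17$ ($C = -7 - -24 = -7 + 24 = 17$)
$L{\left(H \right)} = -187$ ($L{\left(H \right)} = -112 - 75 = -187$)
$M = -187$
$k = 6319$ ($k = - 89 \left(-3 - 68\right) = \left(-89\right) \left(-71\right) = 6319$)
$k - M = 6319 - -187 = 6319 + 187 = 6506$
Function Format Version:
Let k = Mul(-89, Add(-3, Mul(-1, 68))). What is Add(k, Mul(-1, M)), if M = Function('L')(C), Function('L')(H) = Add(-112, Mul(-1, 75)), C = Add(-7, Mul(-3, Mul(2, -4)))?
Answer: 6506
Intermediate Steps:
C = 17 (C = Add(-7, Mul(-3, -8)) = Add(-7, 24) = 17)
Function('L')(H) = -187 (Function('L')(H) = Add(-112, -75) = -187)
M = -187
k = 6319 (k = Mul(-89, Add(-3, -68)) = Mul(-89, -71) = 6319)
Add(k, Mul(-1, M)) = Add(6319, Mul(-1, -187)) = Add(6319, 187) = 6506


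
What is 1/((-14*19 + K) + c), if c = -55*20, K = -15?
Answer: -1/1381 ≈ -0.00072411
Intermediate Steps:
c = -1100
1/((-14*19 + K) + c) = 1/((-14*19 - 15) - 1100) = 1/((-266 - 15) - 1100) = 1/(-281 - 1100) = 1/(-1381) = -1/1381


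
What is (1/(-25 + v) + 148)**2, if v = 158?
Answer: 387499225/17689 ≈ 21906.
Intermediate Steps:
(1/(-25 + v) + 148)**2 = (1/(-25 + 158) + 148)**2 = (1/133 + 148)**2 = (19685/133)**2 = 387499225/17689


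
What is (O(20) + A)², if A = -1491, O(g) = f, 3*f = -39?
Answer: 2262016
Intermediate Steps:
f = -13 (f = (⅓)*(-39) = -13)
O(g) = -13
(O(20) + A)² = (-13 - 1491)² = (-1504)² = 2262016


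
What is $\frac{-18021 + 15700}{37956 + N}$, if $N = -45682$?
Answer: $\frac{2321}{7726} \approx 0.30041$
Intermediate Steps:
$\frac{-18021 + 15700}{37956 + N} = \frac{-18021 + 15700}{37956 - 45682} = - \frac{2321}{-7726} = \left(-2321\right) \left(- \frac{1}{7726}\right) = \frac{2321}{7726}$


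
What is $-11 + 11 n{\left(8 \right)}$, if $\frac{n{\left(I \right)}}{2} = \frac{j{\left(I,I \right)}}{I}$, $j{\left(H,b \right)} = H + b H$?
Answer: $187$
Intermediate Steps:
$j{\left(H,b \right)} = H + H b$
$n{\left(I \right)} = 2 + 2 I$ ($n{\left(I \right)} = 2 \frac{I \left(1 + I\right)}{I} = 2 \left(1 + I\right) = 2 + 2 I$)
$-11 + 11 n{\left(8 \right)} = -11 + 11 \left(2 + 2 \cdot 8\right) = -11 + 11 \left(2 + 16\right) = -11 + 11 \cdot 18 = -11 + 198 = 187$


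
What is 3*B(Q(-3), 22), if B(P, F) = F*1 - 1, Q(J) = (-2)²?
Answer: 63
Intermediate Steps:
Q(J) = 4
B(P, F) = -1 + F (B(P, F) = F - 1 = -1 + F)
3*B(Q(-3), 22) = 3*(-1 + 22) = 3*21 = 63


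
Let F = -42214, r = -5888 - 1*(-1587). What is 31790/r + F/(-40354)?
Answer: -2944629/464071 ≈ -6.3452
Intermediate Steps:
r = -4301 (r = -5888 + 1587 = -4301)
31790/r + F/(-40354) = 31790/(-4301) - 42214/(-40354) = 31790*(-1/4301) - 42214*(-1/40354) = -170/23 + 21107/20177 = -2944629/464071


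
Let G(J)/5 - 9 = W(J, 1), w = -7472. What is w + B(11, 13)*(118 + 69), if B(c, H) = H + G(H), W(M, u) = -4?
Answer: -366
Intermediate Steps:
G(J) = 25 (G(J) = 45 + 5*(-4) = 45 - 20 = 25)
B(c, H) = 25 + H (B(c, H) = H + 25 = 25 + H)
w + B(11, 13)*(118 + 69) = -7472 + (25 + 13)*(118 + 69) = -7472 + 38*187 = -7472 + 7106 = -366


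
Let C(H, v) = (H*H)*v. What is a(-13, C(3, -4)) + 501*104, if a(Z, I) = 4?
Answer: 52108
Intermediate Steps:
C(H, v) = v*H² (C(H, v) = H²*v = v*H²)
a(-13, C(3, -4)) + 501*104 = 4 + 501*104 = 4 + 52104 = 52108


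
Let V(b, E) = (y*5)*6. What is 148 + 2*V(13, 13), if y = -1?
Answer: 88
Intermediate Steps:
V(b, E) = -30 (V(b, E) = -1*5*6 = -5*6 = -30)
148 + 2*V(13, 13) = 148 + 2*(-30) = 148 - 60 = 88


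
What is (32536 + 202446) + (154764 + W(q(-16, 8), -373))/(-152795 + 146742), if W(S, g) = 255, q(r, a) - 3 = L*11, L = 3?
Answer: 1422191027/6053 ≈ 2.3496e+5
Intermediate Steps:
q(r, a) = 36 (q(r, a) = 3 + 3*11 = 3 + 33 = 36)
(32536 + 202446) + (154764 + W(q(-16, 8), -373))/(-152795 + 146742) = (32536 + 202446) + (154764 + 255)/(-152795 + 146742) = 234982 + 155019/(-6053) = 234982 + 155019*(-1/6053) = 234982 - 155019/6053 = 1422191027/6053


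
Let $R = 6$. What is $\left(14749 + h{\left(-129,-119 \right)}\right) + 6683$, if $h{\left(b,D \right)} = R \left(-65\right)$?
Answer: $21042$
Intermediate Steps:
$h{\left(b,D \right)} = -390$ ($h{\left(b,D \right)} = 6 \left(-65\right) = -390$)
$\left(14749 + h{\left(-129,-119 \right)}\right) + 6683 = \left(14749 - 390\right) + 6683 = 14359 + 6683 = 21042$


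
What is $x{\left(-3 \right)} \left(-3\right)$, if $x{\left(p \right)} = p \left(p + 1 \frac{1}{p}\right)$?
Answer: $-30$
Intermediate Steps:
$x{\left(p \right)} = p \left(p + \frac{1}{p}\right)$
$x{\left(-3 \right)} \left(-3\right) = \left(1 + \left(-3\right)^{2}\right) \left(-3\right) = \left(1 + 9\right) \left(-3\right) = 10 \left(-3\right) = -30$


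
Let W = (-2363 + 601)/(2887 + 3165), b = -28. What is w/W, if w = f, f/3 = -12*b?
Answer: -3050208/881 ≈ -3462.2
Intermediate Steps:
f = 1008 (f = 3*(-12*(-28)) = 3*336 = 1008)
w = 1008
W = -881/3026 (W = -1762/6052 = -1762*1/6052 = -881/3026 ≈ -0.29114)
w/W = 1008/(-881/3026) = 1008*(-3026/881) = -3050208/881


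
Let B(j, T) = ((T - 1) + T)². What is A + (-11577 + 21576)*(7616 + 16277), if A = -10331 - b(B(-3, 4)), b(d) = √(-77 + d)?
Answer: 238895776 - 2*I*√7 ≈ 2.389e+8 - 5.2915*I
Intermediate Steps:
B(j, T) = (-1 + 2*T)² (B(j, T) = ((-1 + T) + T)² = (-1 + 2*T)²)
A = -10331 - 2*I*√7 (A = -10331 - √(-77 + (-1 + 2*4)²) = -10331 - √(-77 + (-1 + 8)²) = -10331 - √(-77 + 7²) = -10331 - √(-77 + 49) = -10331 - √(-28) = -10331 - 2*I*√7 ≈ -10331.0 - 5.2915*I)
A + (-11577 + 21576)*(7616 + 16277) = (-10331 - 2*I*√7) + (-11577 + 21576)*(7616 + 16277) = (-10331 - 2*I*√7) + 9999*23893 = (-10331 - 2*I*√7) + 238906107 = 238895776 - 2*I*√7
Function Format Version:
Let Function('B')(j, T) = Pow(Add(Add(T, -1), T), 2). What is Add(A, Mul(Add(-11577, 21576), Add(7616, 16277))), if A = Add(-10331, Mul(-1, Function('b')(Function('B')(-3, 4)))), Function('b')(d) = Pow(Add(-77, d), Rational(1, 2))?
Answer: Add(238895776, Mul(-2, I, Pow(7, Rational(1, 2)))) ≈ Add(2.3890e+8, Mul(-5.2915, I))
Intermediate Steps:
Function('B')(j, T) = Pow(Add(-1, Mul(2, T)), 2) (Function('B')(j, T) = Pow(Add(Add(-1, T), T), 2) = Pow(Add(-1, Mul(2, T)), 2))
A = Add(-10331, Mul(-2, I, Pow(7, Rational(1, 2)))) (A = Add(-10331, Mul(-1, Pow(Add(-77, Pow(Add(-1, Mul(2, 4)), 2)), Rational(1, 2)))) = Add(-10331, Mul(-1, Pow(Add(-77, Pow(Add(-1, 8), 2)), Rational(1, 2)))) = Add(-10331, Mul(-1, Pow(Add(-77, Pow(7, 2)), Rational(1, 2)))) = Add(-10331, Mul(-1, Pow(Add(-77, 49), Rational(1, 2)))) = Add(-10331, Mul(-1, Pow(-28, Rational(1, 2)))) = Add(-10331, Mul(-1, Mul(2, I, Pow(7, Rational(1, 2))))) = Add(-10331, Mul(-2, I, Pow(7, Rational(1, 2)))) ≈ Add(-10331., Mul(-5.2915, I)))
Add(A, Mul(Add(-11577, 21576), Add(7616, 16277))) = Add(Add(-10331, Mul(-2, I, Pow(7, Rational(1, 2)))), Mul(Add(-11577, 21576), Add(7616, 16277))) = Add(Add(-10331, Mul(-2, I, Pow(7, Rational(1, 2)))), Mul(9999, 23893)) = Add(Add(-10331, Mul(-2, I, Pow(7, Rational(1, 2)))), 238906107) = Add(238895776, Mul(-2, I, Pow(7, Rational(1, 2))))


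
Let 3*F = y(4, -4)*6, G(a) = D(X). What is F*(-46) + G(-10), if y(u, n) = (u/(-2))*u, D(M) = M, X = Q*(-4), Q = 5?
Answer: 716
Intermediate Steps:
X = -20 (X = 5*(-4) = -20)
G(a) = -20
y(u, n) = -u²/2 (y(u, n) = (u*(-½))*u = (-u/2)*u = -u²/2)
F = -16 (F = (-½*4²*6)/3 = (-½*16*6)/3 = (-8*6)/3 = (⅓)*(-48) = -16)
F*(-46) + G(-10) = -16*(-46) - 20 = 736 - 20 = 716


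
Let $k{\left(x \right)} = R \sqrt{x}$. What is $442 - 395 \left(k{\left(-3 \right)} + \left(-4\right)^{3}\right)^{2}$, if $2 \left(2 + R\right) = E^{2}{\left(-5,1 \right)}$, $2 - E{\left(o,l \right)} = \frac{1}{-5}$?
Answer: $- \frac{808634483}{500} + \frac{106176 i \sqrt{3}}{5} \approx -1.6173 \cdot 10^{6} + 36780.0 i$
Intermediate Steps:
$E{\left(o,l \right)} = \frac{11}{5}$ ($E{\left(o,l \right)} = 2 - \frac{1}{-5} = 2 - - \frac{1}{5} = 2 + \frac{1}{5} = \frac{11}{5}$)
$R = \frac{21}{50}$ ($R = -2 + \frac{\left(\frac{11}{5}\right)^{2}}{2} = -2 + \frac{1}{2} \cdot \frac{121}{25} = -2 + \frac{121}{50} = \frac{21}{50} \approx 0.42$)
$k{\left(x \right)} = \frac{21 \sqrt{x}}{50}$
$442 - 395 \left(k{\left(-3 \right)} + \left(-4\right)^{3}\right)^{2} = 442 - 395 \left(\frac{21 \sqrt{-3}}{50} + \left(-4\right)^{3}\right)^{2} = 442 - 395 \left(\frac{21 i \sqrt{3}}{50} - 64\right)^{2} = 442 - 395 \left(-64 + \frac{21 i \sqrt{3}}{50}\right)^{2}$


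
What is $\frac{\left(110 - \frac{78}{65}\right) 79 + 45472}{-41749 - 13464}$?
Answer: $- \frac{270336}{276065} \approx -0.97925$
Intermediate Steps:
$\frac{\left(110 - \frac{78}{65}\right) 79 + 45472}{-41749 - 13464} = \frac{\left(110 - \frac{6}{5}\right) 79 + 45472}{-55213} = \left(\left(110 - \frac{6}{5}\right) 79 + 45472\right) \left(- \frac{1}{55213}\right) = \left(\frac{544}{5} \cdot 79 + 45472\right) \left(- \frac{1}{55213}\right) = \left(\frac{42976}{5} + 45472\right) \left(- \frac{1}{55213}\right) = \frac{270336}{5} \left(- \frac{1}{55213}\right) = - \frac{270336}{276065}$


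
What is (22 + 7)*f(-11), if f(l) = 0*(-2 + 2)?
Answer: 0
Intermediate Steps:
f(l) = 0 (f(l) = 0*0 = 0)
(22 + 7)*f(-11) = (22 + 7)*0 = 29*0 = 0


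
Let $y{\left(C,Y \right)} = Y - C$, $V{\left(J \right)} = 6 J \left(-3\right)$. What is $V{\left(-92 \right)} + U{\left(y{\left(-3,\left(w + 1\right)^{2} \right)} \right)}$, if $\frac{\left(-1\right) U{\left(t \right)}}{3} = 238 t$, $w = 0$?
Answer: $-1200$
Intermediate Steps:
$V{\left(J \right)} = - 18 J$
$U{\left(t \right)} = - 714 t$ ($U{\left(t \right)} = - 3 \cdot 238 t = - 714 t$)
$V{\left(-92 \right)} + U{\left(y{\left(-3,\left(w + 1\right)^{2} \right)} \right)} = \left(-18\right) \left(-92\right) - 714 \left(\left(0 + 1\right)^{2} - -3\right) = 1656 - 714 \left(1^{2} + 3\right) = 1656 - 714 \left(1 + 3\right) = 1656 - 2856 = -1200$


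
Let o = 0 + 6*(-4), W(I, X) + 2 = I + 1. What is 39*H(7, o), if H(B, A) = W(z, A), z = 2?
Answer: 39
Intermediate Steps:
W(I, X) = -1 + I (W(I, X) = -2 + (I + 1) = -2 + (1 + I) = -1 + I)
o = -24 (o = 0 - 24 = -24)
H(B, A) = 1 (H(B, A) = -1 + 2 = 1)
39*H(7, o) = 39*1 = 39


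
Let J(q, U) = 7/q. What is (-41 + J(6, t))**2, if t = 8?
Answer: 57121/36 ≈ 1586.7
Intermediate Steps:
(-41 + J(6, t))**2 = (-41 + 7/6)**2 = (-239/6)**2 = 57121/36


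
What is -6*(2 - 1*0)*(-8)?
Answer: 96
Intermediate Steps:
-6*(2 - 1*0)*(-8) = -6*(2 + 0)*(-8) = -6*2*(-8) = -12*(-8) = 96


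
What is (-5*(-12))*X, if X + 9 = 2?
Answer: -420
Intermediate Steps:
X = -7 (X = -9 + 2 = -7)
(-5*(-12))*X = -5*(-12)*(-7) = 60*(-7) = -420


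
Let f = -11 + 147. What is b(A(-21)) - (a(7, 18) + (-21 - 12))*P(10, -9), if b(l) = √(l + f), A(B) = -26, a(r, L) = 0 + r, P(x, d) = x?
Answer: 260 + √110 ≈ 270.49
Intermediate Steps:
f = 136
a(r, L) = r
b(l) = √(136 + l) (b(l) = √(l + 136) = √(136 + l))
b(A(-21)) - (a(7, 18) + (-21 - 12))*P(10, -9) = √(136 - 26) - (7 + (-21 - 12))*10 = √110 - (7 - 33)*10 = √110 - (-26)*10 = √110 - 1*(-260) = √110 + 260 = 260 + √110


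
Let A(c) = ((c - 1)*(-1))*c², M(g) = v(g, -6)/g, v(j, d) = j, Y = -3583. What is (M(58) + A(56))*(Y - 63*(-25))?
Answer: 346337832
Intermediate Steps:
M(g) = 1 (M(g) = g/g = 1)
A(c) = c²*(1 - c) (A(c) = ((-1 + c)*(-1))*c² = (1 - c)*c² = c²*(1 - c))
(M(58) + A(56))*(Y - 63*(-25)) = (1 + 56²*(1 - 1*56))*(-3583 - 63*(-25)) = (1 + 3136*(1 - 56))*(-3583 + 1575) = (1 + 3136*(-55))*(-2008) = (1 - 172480)*(-2008) = -172479*(-2008) = 346337832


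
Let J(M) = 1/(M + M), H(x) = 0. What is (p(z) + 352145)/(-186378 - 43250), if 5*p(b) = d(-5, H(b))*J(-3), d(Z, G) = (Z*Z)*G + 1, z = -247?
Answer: -10564349/6888840 ≈ -1.5335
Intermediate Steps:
d(Z, G) = 1 + G*Z² (d(Z, G) = Z²*G + 1 = G*Z² + 1 = 1 + G*Z²)
J(M) = 1/(2*M)
p(b) = -1/30 (p(b) = ((1 + 0*(-5)²)*((½)/(-3)))/5 = ((1 + 0*25)*((½)*(-⅓)))/5 = ((1 + 0)*(-⅙))/5 = (1*(-⅙))/5 = (⅕)*(-⅙) = -1/30)
(p(z) + 352145)/(-186378 - 43250) = (-1/30 + 352145)/(-186378 - 43250) = (10564349/30)/(-229628) = (10564349/30)*(-1/229628) = -10564349/6888840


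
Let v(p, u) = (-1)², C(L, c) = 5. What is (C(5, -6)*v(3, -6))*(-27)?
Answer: -135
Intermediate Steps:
v(p, u) = 1
(C(5, -6)*v(3, -6))*(-27) = (5*1)*(-27) = 5*(-27) = -135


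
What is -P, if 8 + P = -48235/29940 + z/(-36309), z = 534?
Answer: 697605617/72472764 ≈ 9.6258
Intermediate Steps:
P = -697605617/72472764 (P = -8 + (-48235/29940 + 534/(-36309)) = -8 + (-48235*1/29940 + 534*(-1/36309)) = -8 + (-9647/5988 - 178/12103) = -8 - 117823505/72472764 = -697605617/72472764 ≈ -9.6258)
-P = -1*(-697605617/72472764) = 697605617/72472764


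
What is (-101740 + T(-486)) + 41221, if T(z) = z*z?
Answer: 175677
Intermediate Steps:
T(z) = z²
(-101740 + T(-486)) + 41221 = (-101740 + (-486)²) + 41221 = (-101740 + 236196) + 41221 = 134456 + 41221 = 175677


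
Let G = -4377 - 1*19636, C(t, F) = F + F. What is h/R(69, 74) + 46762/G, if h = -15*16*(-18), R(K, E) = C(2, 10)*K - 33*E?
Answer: -144442/24013 ≈ -6.0152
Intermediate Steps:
C(t, F) = 2*F
R(K, E) = -33*E + 20*K (R(K, E) = (2*10)*K - 33*E = 20*K - 33*E = -33*E + 20*K)
G = -24013 (G = -4377 - 19636 = -24013)
h = 4320 (h = -240*(-18) = 4320)
h/R(69, 74) + 46762/G = 4320/(-33*74 + 20*69) + 46762/(-24013) = 4320/(-2442 + 1380) + 46762*(-1/24013) = 4320/(-1062) - 46762/24013 = 4320*(-1/1062) - 46762/24013 = -240/59 - 46762/24013 = -144442/24013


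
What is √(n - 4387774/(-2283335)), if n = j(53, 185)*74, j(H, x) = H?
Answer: 2*√5114457846628185/2283335 ≈ 62.641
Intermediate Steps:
n = 3922 (n = 53*74 = 3922)
√(n - 4387774/(-2283335)) = √(3922 - 4387774/(-2283335)) = √(3922 - 4387774*(-1/2283335)) = √(3922 + 4387774/2283335) = √(8959627644/2283335) = 2*√5114457846628185/2283335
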